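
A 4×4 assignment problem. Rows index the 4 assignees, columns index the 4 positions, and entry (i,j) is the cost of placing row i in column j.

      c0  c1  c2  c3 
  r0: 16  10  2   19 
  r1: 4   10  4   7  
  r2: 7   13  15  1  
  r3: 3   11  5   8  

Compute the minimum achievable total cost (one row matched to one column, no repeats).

Minimum assignment cost: 16

optimal assignment: row0→col2 (cost 2), row1→col1 (cost 10), row2→col3 (cost 1), row3→col0 (cost 3)
total = 2 + 10 + 1 + 3 = 16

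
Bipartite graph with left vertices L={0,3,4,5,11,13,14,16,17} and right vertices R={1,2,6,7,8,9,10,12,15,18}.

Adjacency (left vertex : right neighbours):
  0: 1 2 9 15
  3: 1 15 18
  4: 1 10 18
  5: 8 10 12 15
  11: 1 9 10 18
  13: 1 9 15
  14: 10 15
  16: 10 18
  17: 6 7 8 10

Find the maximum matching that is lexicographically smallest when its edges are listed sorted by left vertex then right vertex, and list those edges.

Lex-smallest maximum matching: {(0,2), (3,1), (4,10), (5,8), (11,9), (13,15), (16,18), (17,6)}

|M| = 8 (so the lex-smallest maximum matching has 8 edges)
process left vertices in ascending order; for each, take the smallest-labelled available neighbour that still permits 8 edges overall, or leave it unmatched if none does
lex-smallest matching: {0-2, 3-1, 4-10, 5-8, 11-9, 13-15, 16-18, 17-6}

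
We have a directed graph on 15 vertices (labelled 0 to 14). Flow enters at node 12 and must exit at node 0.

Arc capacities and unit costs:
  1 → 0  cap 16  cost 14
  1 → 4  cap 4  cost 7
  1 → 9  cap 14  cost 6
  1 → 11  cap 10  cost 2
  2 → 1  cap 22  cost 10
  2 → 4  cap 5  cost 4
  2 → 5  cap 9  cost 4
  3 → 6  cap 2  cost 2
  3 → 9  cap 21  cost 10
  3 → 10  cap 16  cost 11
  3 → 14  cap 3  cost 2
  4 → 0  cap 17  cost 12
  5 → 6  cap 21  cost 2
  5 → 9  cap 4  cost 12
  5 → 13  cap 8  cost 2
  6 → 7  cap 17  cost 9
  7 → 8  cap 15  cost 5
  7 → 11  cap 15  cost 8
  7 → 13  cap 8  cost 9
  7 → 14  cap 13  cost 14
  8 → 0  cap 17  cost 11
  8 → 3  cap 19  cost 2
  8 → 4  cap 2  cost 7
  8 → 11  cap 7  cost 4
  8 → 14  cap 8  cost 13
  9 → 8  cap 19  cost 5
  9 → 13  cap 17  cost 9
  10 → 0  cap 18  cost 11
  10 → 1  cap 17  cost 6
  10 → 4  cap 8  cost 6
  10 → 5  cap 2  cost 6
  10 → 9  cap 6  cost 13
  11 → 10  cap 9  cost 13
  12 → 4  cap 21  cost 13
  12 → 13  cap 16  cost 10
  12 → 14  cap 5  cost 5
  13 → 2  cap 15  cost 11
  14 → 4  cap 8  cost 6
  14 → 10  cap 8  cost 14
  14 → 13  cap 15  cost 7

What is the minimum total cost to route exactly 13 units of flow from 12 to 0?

Minimum cost for 13 units: 315

shortest-cost path #1: 12→14→4→0 push 5 @ unit cost 23 (adds 115)
shortest-cost path #2: 12→4→0 push 8 @ unit cost 25 (adds 200)
total cost = 315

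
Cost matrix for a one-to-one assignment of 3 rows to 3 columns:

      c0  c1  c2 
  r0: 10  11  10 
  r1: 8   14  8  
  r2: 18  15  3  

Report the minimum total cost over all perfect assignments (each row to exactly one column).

optimal assignment: row0→col1 (cost 11), row1→col0 (cost 8), row2→col2 (cost 3)
total = 11 + 8 + 3 = 22

Minimum assignment cost: 22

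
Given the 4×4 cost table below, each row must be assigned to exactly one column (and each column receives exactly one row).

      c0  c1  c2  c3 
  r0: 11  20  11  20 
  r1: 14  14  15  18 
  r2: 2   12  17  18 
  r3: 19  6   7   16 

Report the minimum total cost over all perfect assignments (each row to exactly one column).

Minimum assignment cost: 37

optimal assignment: row0→col2 (cost 11), row1→col3 (cost 18), row2→col0 (cost 2), row3→col1 (cost 6)
total = 11 + 18 + 2 + 6 = 37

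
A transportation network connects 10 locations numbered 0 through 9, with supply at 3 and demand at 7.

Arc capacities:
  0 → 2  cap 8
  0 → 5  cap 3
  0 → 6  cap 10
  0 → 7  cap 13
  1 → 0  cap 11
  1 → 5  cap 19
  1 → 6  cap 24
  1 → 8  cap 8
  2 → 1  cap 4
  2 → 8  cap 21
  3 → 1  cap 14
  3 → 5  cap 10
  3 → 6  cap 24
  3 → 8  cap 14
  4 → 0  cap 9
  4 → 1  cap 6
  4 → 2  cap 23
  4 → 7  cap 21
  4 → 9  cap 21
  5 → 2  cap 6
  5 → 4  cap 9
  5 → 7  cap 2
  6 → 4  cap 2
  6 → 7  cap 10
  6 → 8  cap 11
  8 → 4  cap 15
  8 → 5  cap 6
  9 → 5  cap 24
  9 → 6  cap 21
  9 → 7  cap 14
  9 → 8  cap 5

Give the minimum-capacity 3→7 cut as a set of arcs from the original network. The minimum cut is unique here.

augment #1: 3→5→7 push 2
augment #2: 3→6→7 push 10
augment #3: 3→1→0→7 push 11
augment #4: 3→5→4→7 push 8
augment #5: 3→6→4→7 push 2
augment #6: 3→8→4→7 push 11
augment #7: 3→8→4→0→7 push 2
augment #8: 3→8→4→9→7 push 1
augment #9: 3→1→5→4→9→7 push 1
augment #10: 3→1→8→4→9→7 push 1
max flow = 49; residual-reachable set from 3 gives S-side
cut edges (S→T): {(1,0), (5,4), (5,7), (6,4), (6,7), (8,4)} total cap 49

Min-cut arcs: {(1,0), (5,4), (5,7), (6,4), (6,7), (8,4)} (total capacity 49)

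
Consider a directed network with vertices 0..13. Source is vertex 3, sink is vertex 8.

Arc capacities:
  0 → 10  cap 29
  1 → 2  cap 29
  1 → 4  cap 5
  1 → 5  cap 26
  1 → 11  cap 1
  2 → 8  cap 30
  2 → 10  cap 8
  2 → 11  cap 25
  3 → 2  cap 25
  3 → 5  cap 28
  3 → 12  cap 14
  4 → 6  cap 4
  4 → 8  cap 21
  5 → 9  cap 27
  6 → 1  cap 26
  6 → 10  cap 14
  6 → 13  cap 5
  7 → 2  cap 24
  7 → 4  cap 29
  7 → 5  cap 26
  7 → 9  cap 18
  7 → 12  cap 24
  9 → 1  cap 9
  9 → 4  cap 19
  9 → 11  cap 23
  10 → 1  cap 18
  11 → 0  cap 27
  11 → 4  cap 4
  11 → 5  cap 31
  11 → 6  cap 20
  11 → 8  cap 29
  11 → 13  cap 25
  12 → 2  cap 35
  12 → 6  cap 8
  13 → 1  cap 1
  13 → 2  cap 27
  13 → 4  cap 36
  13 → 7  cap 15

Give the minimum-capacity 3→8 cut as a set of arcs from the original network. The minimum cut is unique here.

Min-cut arcs: {(3,2), (3,12), (5,9)} (total capacity 66)

augment #1: 3→2→8 push 25
augment #2: 3→12→2→8 push 5
augment #3: 3→5→9→4→8 push 19
augment #4: 3→5→9→11→8 push 8
augment #5: 3→12→2→11→8 push 9
max flow = 66; residual-reachable set from 3 gives S-side
cut edges (S→T): {(3,2), (3,12), (5,9)} total cap 66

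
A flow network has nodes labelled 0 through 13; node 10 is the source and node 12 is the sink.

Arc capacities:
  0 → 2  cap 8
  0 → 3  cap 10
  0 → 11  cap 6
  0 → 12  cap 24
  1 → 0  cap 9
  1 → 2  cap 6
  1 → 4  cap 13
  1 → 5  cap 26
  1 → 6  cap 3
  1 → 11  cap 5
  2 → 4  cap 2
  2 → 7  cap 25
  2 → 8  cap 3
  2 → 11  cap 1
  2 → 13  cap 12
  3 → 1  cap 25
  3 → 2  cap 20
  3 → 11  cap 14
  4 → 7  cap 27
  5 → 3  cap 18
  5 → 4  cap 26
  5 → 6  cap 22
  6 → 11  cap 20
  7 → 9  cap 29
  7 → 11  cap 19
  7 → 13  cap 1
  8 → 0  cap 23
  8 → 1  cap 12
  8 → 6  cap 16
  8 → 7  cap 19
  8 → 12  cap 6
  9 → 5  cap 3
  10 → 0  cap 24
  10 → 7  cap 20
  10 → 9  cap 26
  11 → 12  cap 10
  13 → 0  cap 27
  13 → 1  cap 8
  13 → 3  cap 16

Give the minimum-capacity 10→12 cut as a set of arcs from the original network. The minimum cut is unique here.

Min-cut arcs: {(0,12), (2,8), (11,12)} (total capacity 37)

augment #1: 10→0→12 push 24
augment #2: 10→7→11→12 push 10
augment #3: 10→7→13→0→2→8→12 push 1
augment #4: 10→9→5→3→2→8→12 push 2
max flow = 37; residual-reachable set from 10 gives S-side
cut edges (S→T): {(0,12), (2,8), (11,12)} total cap 37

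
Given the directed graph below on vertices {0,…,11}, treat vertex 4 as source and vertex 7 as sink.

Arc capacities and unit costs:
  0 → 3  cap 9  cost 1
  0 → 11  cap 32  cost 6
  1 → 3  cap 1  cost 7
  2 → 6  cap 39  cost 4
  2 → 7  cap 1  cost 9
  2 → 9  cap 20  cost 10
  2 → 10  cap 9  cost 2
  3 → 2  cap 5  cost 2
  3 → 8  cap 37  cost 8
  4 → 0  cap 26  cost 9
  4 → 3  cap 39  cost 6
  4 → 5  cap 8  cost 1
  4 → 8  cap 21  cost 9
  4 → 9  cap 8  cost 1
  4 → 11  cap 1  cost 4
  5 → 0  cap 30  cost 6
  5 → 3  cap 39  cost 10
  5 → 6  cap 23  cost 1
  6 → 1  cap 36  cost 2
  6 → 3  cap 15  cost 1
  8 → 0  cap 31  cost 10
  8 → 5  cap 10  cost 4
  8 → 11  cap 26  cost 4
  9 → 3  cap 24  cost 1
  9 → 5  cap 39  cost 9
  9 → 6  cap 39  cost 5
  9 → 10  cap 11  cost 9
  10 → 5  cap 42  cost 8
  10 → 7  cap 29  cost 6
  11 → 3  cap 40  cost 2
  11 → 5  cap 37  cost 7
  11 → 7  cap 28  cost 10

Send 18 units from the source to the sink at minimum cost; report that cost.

shortest-cost path #1: 4→9→3→2→10→7 push 5 @ unit cost 12 (adds 60)
shortest-cost path #2: 4→11→7 push 1 @ unit cost 14 (adds 14)
shortest-cost path #3: 4→9→10→7 push 3 @ unit cost 16 (adds 48)
shortest-cost path #4: 4→5→6→3→9→10→7 push 5 @ unit cost 17 (adds 85)
shortest-cost path #5: 4→8→11→7 push 4 @ unit cost 23 (adds 92)
total cost = 299

Minimum cost for 18 units: 299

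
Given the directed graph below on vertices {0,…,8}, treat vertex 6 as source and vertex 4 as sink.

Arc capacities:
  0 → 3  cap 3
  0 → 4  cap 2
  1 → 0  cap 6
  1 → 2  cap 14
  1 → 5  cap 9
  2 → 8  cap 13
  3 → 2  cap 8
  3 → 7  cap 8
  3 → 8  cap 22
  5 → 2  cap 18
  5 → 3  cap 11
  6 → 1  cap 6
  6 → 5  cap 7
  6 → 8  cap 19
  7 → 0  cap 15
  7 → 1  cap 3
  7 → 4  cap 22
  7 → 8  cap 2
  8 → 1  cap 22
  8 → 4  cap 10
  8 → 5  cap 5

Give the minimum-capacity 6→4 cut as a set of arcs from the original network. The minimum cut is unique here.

Min-cut arcs: {(0,4), (3,7), (8,4)} (total capacity 20)

augment #1: 6→8→4 push 10
augment #2: 6→1→0→4 push 2
augment #3: 6→5→3→7→4 push 7
augment #4: 6→1→0→3→7→4 push 1
max flow = 20; residual-reachable set from 6 gives S-side
cut edges (S→T): {(0,4), (3,7), (8,4)} total cap 20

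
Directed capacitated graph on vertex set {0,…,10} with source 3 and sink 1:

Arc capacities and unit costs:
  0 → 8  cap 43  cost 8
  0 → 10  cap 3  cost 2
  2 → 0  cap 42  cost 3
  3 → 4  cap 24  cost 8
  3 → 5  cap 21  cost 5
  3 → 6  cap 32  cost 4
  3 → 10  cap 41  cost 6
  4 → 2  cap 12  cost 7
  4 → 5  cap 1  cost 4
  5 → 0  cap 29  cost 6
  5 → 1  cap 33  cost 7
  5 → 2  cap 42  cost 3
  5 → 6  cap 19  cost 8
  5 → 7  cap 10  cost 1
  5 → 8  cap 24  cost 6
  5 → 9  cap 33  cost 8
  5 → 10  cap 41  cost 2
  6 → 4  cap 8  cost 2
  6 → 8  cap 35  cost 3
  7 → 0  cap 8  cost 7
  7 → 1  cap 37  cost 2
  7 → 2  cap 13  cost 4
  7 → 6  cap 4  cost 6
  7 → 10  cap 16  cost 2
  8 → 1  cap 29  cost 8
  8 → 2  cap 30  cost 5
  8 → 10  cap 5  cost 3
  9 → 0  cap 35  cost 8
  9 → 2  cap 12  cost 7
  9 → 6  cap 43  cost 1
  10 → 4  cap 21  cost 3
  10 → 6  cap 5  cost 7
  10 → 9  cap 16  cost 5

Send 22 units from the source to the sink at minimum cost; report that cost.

Minimum cost for 22 units: 227

shortest-cost path #1: 3→5→7→1 push 10 @ unit cost 8 (adds 80)
shortest-cost path #2: 3→5→1 push 11 @ unit cost 12 (adds 132)
shortest-cost path #3: 3→6→8→1 push 1 @ unit cost 15 (adds 15)
total cost = 227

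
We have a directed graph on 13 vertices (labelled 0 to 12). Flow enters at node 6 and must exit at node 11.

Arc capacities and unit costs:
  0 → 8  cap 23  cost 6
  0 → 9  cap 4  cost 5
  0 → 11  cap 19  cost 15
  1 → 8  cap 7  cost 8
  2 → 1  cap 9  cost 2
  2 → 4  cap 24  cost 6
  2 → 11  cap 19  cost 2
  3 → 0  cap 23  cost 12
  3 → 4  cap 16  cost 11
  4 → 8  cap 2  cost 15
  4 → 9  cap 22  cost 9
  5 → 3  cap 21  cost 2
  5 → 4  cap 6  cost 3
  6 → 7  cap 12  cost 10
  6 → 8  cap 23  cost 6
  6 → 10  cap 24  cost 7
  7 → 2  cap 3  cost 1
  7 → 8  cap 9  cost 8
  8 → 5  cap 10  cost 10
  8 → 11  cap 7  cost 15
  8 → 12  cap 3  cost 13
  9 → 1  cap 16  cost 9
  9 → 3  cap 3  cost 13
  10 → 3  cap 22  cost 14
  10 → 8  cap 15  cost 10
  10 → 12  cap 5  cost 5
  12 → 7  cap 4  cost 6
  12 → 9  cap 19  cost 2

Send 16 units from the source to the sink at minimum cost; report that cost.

Minimum cost for 16 units: 456

shortest-cost path #1: 6→7→2→11 push 3 @ unit cost 13 (adds 39)
shortest-cost path #2: 6→8→11 push 7 @ unit cost 21 (adds 147)
shortest-cost path #3: 6→8→5→3→0→11 push 6 @ unit cost 45 (adds 270)
total cost = 456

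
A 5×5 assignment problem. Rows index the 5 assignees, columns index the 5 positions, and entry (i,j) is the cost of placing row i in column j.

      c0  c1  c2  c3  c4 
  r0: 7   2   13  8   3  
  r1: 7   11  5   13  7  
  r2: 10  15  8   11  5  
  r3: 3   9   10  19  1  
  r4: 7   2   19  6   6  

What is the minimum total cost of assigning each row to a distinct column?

Minimum assignment cost: 21

optimal assignment: row0→col1 (cost 2), row1→col2 (cost 5), row2→col4 (cost 5), row3→col0 (cost 3), row4→col3 (cost 6)
total = 2 + 5 + 5 + 3 + 6 = 21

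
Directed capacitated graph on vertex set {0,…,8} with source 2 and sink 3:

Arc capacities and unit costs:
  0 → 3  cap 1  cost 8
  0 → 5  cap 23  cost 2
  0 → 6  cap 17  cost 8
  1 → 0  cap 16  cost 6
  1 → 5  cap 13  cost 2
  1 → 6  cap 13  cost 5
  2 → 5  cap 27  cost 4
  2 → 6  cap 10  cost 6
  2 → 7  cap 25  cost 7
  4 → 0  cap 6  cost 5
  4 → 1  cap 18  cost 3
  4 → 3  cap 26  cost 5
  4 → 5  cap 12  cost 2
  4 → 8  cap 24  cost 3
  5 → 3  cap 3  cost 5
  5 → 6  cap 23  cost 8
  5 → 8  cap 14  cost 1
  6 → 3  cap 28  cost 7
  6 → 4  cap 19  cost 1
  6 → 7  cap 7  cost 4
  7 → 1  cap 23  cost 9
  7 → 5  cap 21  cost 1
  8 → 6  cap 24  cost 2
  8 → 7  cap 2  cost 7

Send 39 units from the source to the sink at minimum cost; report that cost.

Minimum cost for 39 units: 570

shortest-cost path #1: 2→5→3 push 3 @ unit cost 9 (adds 27)
shortest-cost path #2: 2→6→4→3 push 10 @ unit cost 12 (adds 120)
shortest-cost path #3: 2→5→8→6→4→3 push 9 @ unit cost 13 (adds 117)
shortest-cost path #4: 2→5→8→6→3 push 5 @ unit cost 14 (adds 70)
shortest-cost path #5: 2→5→6→3 push 10 @ unit cost 19 (adds 190)
shortest-cost path #6: 2→7→5→6→3 push 2 @ unit cost 23 (adds 46)
total cost = 570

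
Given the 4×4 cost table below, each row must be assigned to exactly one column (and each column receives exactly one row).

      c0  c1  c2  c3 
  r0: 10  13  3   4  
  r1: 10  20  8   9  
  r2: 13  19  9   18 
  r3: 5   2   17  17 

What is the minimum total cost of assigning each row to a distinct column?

Minimum assignment cost: 25

optimal assignment: row0→col3 (cost 4), row1→col0 (cost 10), row2→col2 (cost 9), row3→col1 (cost 2)
total = 4 + 10 + 9 + 2 = 25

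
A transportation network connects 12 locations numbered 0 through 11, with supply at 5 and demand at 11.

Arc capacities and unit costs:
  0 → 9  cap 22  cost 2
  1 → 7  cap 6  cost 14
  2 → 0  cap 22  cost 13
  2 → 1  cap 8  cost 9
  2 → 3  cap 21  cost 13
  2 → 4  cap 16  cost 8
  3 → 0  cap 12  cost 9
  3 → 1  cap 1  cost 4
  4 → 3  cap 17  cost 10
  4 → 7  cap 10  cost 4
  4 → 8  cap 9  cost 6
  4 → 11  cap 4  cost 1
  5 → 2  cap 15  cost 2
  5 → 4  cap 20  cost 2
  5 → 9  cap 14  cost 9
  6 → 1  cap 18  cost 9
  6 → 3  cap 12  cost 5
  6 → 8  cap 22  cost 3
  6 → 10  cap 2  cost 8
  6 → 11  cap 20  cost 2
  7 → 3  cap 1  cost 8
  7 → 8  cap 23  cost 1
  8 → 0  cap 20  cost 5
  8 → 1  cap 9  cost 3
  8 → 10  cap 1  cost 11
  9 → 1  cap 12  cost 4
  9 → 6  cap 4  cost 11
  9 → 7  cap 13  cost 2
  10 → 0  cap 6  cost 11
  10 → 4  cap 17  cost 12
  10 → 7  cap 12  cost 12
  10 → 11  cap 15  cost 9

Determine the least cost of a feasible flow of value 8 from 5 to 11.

shortest-cost path #1: 5→4→11 push 4 @ unit cost 3 (adds 12)
shortest-cost path #2: 5→9→6→11 push 4 @ unit cost 22 (adds 88)
total cost = 100

Minimum cost for 8 units: 100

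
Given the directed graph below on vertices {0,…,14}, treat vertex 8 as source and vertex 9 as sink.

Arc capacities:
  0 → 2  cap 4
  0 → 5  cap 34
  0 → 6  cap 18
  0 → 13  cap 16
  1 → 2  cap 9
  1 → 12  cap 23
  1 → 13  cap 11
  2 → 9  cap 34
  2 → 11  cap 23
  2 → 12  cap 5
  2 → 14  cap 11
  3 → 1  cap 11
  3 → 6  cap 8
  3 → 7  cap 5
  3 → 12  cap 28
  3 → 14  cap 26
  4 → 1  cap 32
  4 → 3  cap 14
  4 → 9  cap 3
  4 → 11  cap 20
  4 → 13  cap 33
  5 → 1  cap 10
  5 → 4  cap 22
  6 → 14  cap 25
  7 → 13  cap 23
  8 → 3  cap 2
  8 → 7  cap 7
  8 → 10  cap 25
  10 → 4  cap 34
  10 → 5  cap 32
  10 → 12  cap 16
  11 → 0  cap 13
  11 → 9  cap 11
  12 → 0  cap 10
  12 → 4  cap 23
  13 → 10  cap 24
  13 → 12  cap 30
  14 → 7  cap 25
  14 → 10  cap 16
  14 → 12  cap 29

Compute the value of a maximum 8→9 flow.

Maximum flow value: 27

augment #1: 8→10→4→9 bottleneck 3, total now 3
augment #2: 8→3→1→2→9 bottleneck 2, total now 5
augment #3: 8→10→4→11→9 bottleneck 11, total now 16
augment #4: 8→10→4→1→2→9 bottleneck 7, total now 23
augment #5: 8→10→12→0→2→9 bottleneck 4, total now 27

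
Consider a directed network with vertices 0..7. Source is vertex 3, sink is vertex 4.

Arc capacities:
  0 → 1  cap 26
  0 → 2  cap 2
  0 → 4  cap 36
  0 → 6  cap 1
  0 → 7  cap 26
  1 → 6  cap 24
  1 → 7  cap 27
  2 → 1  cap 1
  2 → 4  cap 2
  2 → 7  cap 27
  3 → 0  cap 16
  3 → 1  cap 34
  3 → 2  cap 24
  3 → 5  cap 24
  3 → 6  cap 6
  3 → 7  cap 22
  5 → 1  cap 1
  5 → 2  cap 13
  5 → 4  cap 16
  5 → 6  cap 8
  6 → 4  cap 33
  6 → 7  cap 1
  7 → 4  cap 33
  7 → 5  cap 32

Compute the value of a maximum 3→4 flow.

Maximum flow value: 100

augment #1: 3→0→4 bottleneck 16, total now 16
augment #2: 3→2→4 bottleneck 2, total now 18
augment #3: 3→5→4 bottleneck 16, total now 34
augment #4: 3→6→4 bottleneck 6, total now 40
augment #5: 3→7→4 bottleneck 22, total now 62
augment #6: 3→1→6→4 bottleneck 24, total now 86
augment #7: 3→1→7→4 bottleneck 10, total now 96
augment #8: 3→2→7→4 bottleneck 1, total now 97
augment #9: 3→5→6→4 bottleneck 3, total now 100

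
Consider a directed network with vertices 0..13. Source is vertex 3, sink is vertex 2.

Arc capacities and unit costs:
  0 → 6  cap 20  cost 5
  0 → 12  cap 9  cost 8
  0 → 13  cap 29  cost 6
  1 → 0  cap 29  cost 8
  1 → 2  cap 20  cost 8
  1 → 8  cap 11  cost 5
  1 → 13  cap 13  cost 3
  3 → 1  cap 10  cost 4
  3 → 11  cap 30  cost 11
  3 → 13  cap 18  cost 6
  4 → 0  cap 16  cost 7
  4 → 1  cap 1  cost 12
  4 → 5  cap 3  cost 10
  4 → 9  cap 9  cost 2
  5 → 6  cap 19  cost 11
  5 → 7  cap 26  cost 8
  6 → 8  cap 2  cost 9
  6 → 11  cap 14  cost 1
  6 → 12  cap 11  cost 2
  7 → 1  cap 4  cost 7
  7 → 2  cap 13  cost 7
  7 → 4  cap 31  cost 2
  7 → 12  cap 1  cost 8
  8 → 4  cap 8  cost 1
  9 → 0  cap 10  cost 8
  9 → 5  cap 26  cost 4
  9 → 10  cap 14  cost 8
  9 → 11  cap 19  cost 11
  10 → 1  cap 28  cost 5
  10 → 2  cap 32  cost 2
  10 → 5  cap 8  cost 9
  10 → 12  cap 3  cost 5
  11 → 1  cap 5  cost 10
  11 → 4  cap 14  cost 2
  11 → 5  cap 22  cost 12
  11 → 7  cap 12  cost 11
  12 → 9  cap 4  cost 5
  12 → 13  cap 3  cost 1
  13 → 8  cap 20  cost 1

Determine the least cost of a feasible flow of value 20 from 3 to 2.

Minimum cost for 20 units: 334

shortest-cost path #1: 3→1→2 push 10 @ unit cost 12 (adds 120)
shortest-cost path #2: 3→13→8→4→9→10→2 push 8 @ unit cost 20 (adds 160)
shortest-cost path #3: 3→11→4→9→10→2 push 1 @ unit cost 25 (adds 25)
shortest-cost path #4: 3→11→1→2 push 1 @ unit cost 29 (adds 29)
total cost = 334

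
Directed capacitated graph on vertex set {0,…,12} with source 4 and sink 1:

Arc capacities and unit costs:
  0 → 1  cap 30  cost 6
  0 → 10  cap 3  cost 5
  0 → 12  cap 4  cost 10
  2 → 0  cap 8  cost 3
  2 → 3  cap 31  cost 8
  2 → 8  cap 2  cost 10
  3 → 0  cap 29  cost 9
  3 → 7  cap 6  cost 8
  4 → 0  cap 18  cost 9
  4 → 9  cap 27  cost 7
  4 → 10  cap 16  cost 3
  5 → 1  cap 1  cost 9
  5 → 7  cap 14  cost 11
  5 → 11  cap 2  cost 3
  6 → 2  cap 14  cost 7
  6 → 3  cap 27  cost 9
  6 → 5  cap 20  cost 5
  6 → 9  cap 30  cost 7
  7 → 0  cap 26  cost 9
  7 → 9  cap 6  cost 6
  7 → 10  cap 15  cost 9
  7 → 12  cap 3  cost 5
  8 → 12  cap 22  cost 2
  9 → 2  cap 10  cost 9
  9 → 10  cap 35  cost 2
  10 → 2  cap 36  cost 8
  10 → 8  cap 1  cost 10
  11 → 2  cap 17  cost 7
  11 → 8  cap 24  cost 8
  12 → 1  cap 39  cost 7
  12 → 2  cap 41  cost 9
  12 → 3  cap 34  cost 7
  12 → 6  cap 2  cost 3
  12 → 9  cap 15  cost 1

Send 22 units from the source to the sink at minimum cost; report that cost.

Minimum cost for 22 units: 350

shortest-cost path #1: 4→0→1 push 18 @ unit cost 15 (adds 270)
shortest-cost path #2: 4→10→2→0→1 push 4 @ unit cost 20 (adds 80)
total cost = 350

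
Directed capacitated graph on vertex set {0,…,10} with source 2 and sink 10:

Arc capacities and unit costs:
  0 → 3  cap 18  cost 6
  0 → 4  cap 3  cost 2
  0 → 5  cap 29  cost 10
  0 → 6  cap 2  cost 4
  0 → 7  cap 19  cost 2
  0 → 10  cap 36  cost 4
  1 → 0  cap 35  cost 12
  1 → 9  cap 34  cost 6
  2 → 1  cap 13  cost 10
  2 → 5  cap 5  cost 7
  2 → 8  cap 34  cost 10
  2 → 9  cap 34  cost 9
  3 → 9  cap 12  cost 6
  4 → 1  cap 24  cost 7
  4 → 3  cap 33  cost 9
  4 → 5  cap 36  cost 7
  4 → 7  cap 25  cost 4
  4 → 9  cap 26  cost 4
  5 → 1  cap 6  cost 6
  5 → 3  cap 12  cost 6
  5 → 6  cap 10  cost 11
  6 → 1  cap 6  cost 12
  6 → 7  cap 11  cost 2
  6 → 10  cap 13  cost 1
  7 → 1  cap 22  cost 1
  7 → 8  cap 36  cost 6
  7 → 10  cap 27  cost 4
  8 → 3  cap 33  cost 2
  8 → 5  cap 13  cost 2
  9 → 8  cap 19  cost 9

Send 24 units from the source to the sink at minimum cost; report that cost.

shortest-cost path #1: 2→5→6→10 push 5 @ unit cost 19 (adds 95)
shortest-cost path #2: 2→8→5→6→10 push 5 @ unit cost 24 (adds 120)
shortest-cost path #3: 2→1→0→10 push 13 @ unit cost 26 (adds 338)
shortest-cost path #4: 2→8→5→1→0→10 push 1 @ unit cost 34 (adds 34)
total cost = 587

Minimum cost for 24 units: 587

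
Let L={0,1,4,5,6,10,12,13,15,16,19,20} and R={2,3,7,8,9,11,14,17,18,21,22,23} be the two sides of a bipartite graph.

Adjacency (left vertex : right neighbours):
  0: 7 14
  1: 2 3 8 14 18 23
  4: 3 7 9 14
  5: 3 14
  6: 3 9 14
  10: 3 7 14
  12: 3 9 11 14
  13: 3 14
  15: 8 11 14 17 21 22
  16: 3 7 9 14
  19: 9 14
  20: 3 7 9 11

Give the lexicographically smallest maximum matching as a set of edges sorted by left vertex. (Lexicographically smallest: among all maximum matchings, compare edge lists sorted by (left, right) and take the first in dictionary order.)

|M| = 7 (so the lex-smallest maximum matching has 7 edges)
process left vertices in ascending order; for each, take the smallest-labelled available neighbour that still permits 7 edges overall, or leave it unmatched if none does
lex-smallest matching: {0-7, 1-2, 4-3, 5-14, 6-9, 12-11, 15-8}

Lex-smallest maximum matching: {(0,7), (1,2), (4,3), (5,14), (6,9), (12,11), (15,8)}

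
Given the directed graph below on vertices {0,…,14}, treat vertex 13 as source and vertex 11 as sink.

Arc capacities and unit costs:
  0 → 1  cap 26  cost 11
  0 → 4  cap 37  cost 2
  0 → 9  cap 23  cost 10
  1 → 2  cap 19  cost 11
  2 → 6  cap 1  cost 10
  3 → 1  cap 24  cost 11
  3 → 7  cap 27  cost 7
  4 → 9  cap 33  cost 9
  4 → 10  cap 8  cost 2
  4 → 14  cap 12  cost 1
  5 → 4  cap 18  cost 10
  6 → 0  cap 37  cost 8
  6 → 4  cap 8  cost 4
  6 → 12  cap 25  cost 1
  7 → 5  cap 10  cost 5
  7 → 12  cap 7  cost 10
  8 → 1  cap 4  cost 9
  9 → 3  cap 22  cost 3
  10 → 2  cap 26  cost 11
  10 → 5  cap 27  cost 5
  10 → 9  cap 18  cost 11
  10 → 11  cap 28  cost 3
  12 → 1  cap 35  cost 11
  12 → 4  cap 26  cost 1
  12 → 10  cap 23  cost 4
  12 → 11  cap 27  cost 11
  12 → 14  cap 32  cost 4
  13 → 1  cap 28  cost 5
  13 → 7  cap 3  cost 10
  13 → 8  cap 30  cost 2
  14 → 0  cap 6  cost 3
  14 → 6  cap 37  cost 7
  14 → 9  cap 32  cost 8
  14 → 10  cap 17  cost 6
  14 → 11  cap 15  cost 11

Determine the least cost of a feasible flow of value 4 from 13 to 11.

Minimum cost for 4 units: 111

shortest-cost path #1: 13→7→12→4→10→11 push 3 @ unit cost 26 (adds 78)
shortest-cost path #2: 13→1→2→6→12→4→10→11 push 1 @ unit cost 33 (adds 33)
total cost = 111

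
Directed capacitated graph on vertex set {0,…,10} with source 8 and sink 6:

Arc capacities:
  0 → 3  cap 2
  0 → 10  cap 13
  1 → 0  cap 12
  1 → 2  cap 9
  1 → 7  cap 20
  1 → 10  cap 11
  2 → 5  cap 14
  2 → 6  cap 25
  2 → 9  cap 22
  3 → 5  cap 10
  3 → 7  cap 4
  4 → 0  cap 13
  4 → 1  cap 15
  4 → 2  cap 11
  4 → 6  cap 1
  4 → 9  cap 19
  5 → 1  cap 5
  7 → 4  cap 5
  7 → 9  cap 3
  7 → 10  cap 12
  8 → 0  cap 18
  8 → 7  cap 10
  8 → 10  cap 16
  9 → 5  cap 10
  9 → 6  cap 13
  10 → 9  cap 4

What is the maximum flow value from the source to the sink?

Maximum flow value: 14

augment #1: 8→7→4→6 bottleneck 1, total now 1
augment #2: 8→7→9→6 bottleneck 3, total now 4
augment #3: 8→10→9→6 bottleneck 4, total now 8
augment #4: 8→7→4→2→6 bottleneck 4, total now 12
augment #5: 8→0→3→5→1→2→6 bottleneck 2, total now 14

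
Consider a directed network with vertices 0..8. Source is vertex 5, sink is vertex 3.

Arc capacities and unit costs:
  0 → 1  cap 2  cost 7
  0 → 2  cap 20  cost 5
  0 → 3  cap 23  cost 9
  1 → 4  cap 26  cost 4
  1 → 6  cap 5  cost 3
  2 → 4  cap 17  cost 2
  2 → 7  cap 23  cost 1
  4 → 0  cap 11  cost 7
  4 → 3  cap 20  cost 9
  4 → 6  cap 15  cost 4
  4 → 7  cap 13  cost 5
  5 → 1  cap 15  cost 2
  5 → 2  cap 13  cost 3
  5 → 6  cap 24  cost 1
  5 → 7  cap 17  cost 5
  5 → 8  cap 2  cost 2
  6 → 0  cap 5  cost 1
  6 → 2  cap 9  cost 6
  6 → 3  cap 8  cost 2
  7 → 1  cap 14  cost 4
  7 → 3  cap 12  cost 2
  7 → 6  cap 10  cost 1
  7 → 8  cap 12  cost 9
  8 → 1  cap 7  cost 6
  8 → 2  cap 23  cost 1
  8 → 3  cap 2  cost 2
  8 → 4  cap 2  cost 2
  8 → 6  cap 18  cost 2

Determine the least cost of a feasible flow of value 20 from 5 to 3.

shortest-cost path #1: 5→6→3 push 8 @ unit cost 3 (adds 24)
shortest-cost path #2: 5→8→3 push 2 @ unit cost 4 (adds 8)
shortest-cost path #3: 5→2→7→3 push 10 @ unit cost 6 (adds 60)
total cost = 92

Minimum cost for 20 units: 92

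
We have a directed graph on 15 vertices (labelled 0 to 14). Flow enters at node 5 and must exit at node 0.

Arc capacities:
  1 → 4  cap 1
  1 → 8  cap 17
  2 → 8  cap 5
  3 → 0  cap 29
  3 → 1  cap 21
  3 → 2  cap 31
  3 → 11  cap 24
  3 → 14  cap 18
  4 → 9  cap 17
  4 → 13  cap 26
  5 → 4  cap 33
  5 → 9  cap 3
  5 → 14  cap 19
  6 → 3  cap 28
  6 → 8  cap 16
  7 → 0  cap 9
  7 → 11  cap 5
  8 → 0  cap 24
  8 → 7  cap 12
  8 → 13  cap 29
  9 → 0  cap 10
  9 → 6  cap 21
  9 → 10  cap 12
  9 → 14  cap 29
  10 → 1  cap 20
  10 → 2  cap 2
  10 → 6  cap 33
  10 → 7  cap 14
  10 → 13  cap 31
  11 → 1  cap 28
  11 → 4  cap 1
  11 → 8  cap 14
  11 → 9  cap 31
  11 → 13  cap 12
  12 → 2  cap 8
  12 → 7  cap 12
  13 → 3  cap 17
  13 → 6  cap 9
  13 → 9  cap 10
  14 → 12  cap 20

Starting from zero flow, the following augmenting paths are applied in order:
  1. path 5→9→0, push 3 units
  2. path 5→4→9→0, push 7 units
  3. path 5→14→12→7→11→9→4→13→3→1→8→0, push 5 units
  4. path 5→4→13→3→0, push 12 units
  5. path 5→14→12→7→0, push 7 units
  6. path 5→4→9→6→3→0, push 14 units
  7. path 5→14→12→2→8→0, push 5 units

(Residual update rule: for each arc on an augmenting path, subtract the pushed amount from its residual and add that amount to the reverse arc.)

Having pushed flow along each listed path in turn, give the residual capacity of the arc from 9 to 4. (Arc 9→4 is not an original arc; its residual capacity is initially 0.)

Residual capacity of (9,4): 16

after path 1 (5→9→0, push 3): res(9,4)=0
after path 2 (5→4→9→0, push 7): res(9,4)=7
after path 3 (5→14→12→7→11→9→4→13→3→1→8→0, push 5): res(9,4)=2
after path 4 (5→4→13→3→0, push 12): res(9,4)=2
after path 5 (5→14→12→7→0, push 7): res(9,4)=2
after path 6 (5→4→9→6→3→0, push 14): res(9,4)=16
after path 7 (5→14→12→2→8→0, push 5): res(9,4)=16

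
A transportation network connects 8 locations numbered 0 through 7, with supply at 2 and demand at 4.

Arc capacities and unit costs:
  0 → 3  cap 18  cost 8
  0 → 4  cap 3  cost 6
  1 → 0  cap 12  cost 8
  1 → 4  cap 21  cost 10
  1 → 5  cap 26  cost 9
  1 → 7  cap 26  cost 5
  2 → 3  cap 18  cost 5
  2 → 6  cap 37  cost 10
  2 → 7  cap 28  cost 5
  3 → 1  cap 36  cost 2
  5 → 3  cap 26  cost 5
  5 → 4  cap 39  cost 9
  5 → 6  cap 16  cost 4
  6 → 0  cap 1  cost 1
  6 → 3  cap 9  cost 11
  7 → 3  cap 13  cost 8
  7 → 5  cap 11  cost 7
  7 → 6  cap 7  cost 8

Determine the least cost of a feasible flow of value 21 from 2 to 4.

shortest-cost path #1: 2→6→0→4 push 1 @ unit cost 17 (adds 17)
shortest-cost path #2: 2→3→1→4 push 18 @ unit cost 17 (adds 306)
shortest-cost path #3: 2→7→5→4 push 2 @ unit cost 21 (adds 42)
total cost = 365

Minimum cost for 21 units: 365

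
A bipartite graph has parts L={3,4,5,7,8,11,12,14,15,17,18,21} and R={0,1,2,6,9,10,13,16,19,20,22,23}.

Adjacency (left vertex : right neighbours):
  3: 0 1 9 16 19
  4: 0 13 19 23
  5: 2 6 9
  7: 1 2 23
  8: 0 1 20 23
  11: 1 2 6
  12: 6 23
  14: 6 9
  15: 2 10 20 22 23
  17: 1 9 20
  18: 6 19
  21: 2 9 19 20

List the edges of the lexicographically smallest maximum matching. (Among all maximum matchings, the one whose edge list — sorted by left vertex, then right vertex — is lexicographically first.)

Lex-smallest maximum matching: {(3,16), (4,13), (5,2), (7,1), (8,0), (11,6), (12,23), (14,9), (15,10), (17,20), (18,19)}

|M| = 11 (so the lex-smallest maximum matching has 11 edges)
process left vertices in ascending order; for each, take the smallest-labelled available neighbour that still permits 11 edges overall, or leave it unmatched if none does
lex-smallest matching: {3-16, 4-13, 5-2, 7-1, 8-0, 11-6, 12-23, 14-9, 15-10, 17-20, 18-19}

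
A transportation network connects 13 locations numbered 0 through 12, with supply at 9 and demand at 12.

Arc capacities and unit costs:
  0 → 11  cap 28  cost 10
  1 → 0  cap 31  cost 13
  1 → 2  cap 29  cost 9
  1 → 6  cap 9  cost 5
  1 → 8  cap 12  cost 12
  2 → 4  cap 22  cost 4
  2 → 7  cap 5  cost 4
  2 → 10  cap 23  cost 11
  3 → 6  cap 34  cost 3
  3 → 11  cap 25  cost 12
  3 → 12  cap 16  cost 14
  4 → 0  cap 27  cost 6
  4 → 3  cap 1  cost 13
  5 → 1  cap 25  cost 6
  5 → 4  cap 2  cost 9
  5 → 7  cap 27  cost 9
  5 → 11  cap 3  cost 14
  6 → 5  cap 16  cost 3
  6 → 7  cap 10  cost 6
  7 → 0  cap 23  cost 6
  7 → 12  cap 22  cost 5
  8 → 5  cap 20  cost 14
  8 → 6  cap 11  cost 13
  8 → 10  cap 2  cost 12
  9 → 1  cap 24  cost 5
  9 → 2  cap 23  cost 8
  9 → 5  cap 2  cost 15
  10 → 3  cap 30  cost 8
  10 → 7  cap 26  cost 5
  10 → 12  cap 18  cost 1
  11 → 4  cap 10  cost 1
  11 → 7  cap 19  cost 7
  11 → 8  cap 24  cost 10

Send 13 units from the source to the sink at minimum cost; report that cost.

shortest-cost path #1: 9→2→7→12 push 5 @ unit cost 17 (adds 85)
shortest-cost path #2: 9→2→10→12 push 8 @ unit cost 20 (adds 160)
total cost = 245

Minimum cost for 13 units: 245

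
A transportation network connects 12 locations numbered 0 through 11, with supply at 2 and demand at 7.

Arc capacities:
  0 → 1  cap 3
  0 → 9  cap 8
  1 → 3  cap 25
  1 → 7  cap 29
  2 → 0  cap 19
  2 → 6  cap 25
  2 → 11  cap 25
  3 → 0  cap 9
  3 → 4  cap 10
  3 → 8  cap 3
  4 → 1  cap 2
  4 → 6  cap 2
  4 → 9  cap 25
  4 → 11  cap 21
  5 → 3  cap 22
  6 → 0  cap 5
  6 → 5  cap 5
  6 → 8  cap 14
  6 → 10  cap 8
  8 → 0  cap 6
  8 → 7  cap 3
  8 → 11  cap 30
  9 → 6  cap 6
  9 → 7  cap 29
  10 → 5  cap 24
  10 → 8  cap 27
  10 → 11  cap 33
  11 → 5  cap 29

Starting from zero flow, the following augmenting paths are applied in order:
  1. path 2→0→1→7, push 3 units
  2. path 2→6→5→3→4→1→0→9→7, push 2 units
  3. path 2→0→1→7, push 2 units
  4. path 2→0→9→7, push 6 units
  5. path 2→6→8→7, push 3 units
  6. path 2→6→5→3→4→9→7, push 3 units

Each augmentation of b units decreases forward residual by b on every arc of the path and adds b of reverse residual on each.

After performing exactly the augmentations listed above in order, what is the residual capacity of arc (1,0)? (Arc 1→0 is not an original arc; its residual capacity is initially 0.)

after path 1 (2→0→1→7, push 3): res(1,0)=3
after path 2 (2→6→5→3→4→1→0→9→7, push 2): res(1,0)=1
after path 3 (2→0→1→7, push 2): res(1,0)=3
after path 4 (2→0→9→7, push 6): res(1,0)=3
after path 5 (2→6→8→7, push 3): res(1,0)=3
after path 6 (2→6→5→3→4→9→7, push 3): res(1,0)=3

Residual capacity of (1,0): 3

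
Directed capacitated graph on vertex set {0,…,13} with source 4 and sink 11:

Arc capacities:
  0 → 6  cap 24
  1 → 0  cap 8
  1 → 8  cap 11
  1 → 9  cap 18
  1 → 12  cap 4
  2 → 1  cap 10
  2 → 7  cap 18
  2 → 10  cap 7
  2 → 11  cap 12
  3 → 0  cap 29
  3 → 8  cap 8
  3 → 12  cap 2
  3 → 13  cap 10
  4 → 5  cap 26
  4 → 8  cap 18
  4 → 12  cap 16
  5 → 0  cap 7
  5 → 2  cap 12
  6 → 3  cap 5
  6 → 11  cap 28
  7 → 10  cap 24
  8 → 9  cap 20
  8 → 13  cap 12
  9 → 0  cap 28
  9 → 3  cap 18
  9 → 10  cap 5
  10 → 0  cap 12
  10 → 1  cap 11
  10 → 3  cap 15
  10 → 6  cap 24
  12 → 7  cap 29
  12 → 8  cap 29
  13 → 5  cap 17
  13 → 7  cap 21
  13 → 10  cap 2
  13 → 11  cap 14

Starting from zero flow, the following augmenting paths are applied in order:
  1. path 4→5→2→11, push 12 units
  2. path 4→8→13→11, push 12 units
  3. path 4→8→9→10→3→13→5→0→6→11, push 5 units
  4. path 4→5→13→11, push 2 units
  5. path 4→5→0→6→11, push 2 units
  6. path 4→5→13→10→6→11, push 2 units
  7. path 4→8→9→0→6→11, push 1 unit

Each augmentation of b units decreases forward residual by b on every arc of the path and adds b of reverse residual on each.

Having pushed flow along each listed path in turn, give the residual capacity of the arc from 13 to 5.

after path 1 (4→5→2→11, push 12): res(13,5)=17
after path 2 (4→8→13→11, push 12): res(13,5)=17
after path 3 (4→8→9→10→3→13→5→0→6→11, push 5): res(13,5)=12
after path 4 (4→5→13→11, push 2): res(13,5)=14
after path 5 (4→5→0→6→11, push 2): res(13,5)=14
after path 6 (4→5→13→10→6→11, push 2): res(13,5)=16
after path 7 (4→8→9→0→6→11, push 1): res(13,5)=16

Residual capacity of (13,5): 16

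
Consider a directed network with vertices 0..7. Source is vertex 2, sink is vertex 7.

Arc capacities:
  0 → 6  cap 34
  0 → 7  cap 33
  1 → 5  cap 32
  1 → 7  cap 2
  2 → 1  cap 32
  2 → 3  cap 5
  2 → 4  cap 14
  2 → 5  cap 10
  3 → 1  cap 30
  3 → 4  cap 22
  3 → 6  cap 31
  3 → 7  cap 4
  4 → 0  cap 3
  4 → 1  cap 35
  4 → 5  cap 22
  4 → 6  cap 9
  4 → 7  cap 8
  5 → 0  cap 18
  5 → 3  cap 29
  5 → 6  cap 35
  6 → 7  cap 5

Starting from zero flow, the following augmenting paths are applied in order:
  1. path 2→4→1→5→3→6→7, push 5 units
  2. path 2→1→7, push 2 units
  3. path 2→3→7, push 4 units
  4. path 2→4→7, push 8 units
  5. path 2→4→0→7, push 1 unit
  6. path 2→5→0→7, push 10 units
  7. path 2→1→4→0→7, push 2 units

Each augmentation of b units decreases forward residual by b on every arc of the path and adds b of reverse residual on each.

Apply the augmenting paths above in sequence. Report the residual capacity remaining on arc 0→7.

Residual capacity of (0,7): 20

after path 1 (2→4→1→5→3→6→7, push 5): res(0,7)=33
after path 2 (2→1→7, push 2): res(0,7)=33
after path 3 (2→3→7, push 4): res(0,7)=33
after path 4 (2→4→7, push 8): res(0,7)=33
after path 5 (2→4→0→7, push 1): res(0,7)=32
after path 6 (2→5→0→7, push 10): res(0,7)=22
after path 7 (2→1→4→0→7, push 2): res(0,7)=20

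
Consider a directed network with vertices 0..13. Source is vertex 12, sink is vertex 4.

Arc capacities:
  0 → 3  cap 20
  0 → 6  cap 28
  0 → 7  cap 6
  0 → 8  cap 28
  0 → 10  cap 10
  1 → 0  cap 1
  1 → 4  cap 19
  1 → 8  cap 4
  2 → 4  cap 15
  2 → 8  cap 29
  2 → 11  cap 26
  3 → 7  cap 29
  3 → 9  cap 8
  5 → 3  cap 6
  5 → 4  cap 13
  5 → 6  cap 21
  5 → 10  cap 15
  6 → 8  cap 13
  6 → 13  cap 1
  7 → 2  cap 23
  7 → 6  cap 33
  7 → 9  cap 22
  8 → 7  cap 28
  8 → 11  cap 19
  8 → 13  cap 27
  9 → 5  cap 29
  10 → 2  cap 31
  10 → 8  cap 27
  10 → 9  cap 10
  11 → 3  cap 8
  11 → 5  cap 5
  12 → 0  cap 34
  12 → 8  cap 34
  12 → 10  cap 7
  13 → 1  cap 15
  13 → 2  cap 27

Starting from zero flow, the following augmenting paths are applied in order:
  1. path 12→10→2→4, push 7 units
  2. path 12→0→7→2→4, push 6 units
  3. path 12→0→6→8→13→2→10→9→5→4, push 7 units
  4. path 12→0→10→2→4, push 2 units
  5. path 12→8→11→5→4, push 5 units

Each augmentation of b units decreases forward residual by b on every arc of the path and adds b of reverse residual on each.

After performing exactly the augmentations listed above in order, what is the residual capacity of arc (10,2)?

Residual capacity of (10,2): 29

after path 1 (12→10→2→4, push 7): res(10,2)=24
after path 2 (12→0→7→2→4, push 6): res(10,2)=24
after path 3 (12→0→6→8→13→2→10→9→5→4, push 7): res(10,2)=31
after path 4 (12→0→10→2→4, push 2): res(10,2)=29
after path 5 (12→8→11→5→4, push 5): res(10,2)=29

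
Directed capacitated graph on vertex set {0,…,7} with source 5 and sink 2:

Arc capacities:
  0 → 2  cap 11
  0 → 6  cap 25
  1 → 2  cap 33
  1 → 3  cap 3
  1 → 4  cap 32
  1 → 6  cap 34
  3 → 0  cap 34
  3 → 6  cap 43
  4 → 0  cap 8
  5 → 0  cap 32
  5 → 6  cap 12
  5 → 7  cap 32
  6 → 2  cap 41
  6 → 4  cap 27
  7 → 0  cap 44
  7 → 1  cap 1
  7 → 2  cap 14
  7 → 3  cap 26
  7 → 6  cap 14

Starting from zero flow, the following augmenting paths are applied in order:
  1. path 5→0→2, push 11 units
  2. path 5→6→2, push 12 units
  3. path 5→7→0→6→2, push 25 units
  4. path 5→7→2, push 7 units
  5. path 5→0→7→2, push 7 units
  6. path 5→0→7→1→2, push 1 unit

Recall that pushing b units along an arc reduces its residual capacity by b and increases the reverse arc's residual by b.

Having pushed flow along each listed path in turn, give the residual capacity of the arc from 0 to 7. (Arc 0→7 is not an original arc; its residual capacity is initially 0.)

Residual capacity of (0,7): 17

after path 1 (5→0→2, push 11): res(0,7)=0
after path 2 (5→6→2, push 12): res(0,7)=0
after path 3 (5→7→0→6→2, push 25): res(0,7)=25
after path 4 (5→7→2, push 7): res(0,7)=25
after path 5 (5→0→7→2, push 7): res(0,7)=18
after path 6 (5→0→7→1→2, push 1): res(0,7)=17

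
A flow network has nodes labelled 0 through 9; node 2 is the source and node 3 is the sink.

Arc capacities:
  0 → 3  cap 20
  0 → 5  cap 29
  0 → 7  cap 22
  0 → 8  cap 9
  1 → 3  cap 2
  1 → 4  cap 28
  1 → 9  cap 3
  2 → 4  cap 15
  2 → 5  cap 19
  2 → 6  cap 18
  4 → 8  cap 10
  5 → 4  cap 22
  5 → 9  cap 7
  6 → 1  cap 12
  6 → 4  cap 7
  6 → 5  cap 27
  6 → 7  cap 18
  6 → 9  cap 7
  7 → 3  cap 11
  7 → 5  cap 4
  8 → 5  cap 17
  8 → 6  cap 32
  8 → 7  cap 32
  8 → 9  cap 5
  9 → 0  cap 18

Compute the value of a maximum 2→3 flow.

Maximum flow value: 31

augment #1: 2→6→1→3 bottleneck 2, total now 2
augment #2: 2→6→7→3 bottleneck 11, total now 13
augment #3: 2→5→9→0→3 bottleneck 7, total now 20
augment #4: 2→6→9→0→3 bottleneck 5, total now 25
augment #5: 2→4→8→9→0→3 bottleneck 5, total now 30
augment #6: 2→4→8→6→9→0→3 bottleneck 1, total now 31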